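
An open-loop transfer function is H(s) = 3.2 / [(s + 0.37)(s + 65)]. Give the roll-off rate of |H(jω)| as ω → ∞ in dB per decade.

-40 dB/decade

With 0 zeros and 2 poles, the high-frequency asymptotic slope is 20 × (0 − 2) = -40 dB/decade.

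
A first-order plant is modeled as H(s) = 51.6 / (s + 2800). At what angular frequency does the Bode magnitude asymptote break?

The single real pole at s = −2800 gives a corner at ω = 2800 rad/s.

2800 rad/s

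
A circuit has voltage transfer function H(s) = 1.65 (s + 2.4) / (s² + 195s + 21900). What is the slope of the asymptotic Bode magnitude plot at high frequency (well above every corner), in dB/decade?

-20 dB/decade

With 1 zero and 2 poles, the high-frequency asymptotic slope is 20 × (1 − 2) = -20 dB/decade.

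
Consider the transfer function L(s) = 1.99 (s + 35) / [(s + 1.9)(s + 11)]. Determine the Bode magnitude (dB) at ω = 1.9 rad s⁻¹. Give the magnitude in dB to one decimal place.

|j1.9 + 35| = √(1.9² + 35²) = 35.05
|j1.9 + 1.9| = √(1.9² + 1.9²) = 2.687
|j1.9 + 11| = √(1.9² + 11²) = 11.16
|L(j1.9)| = 1.99 × 35.05 / (2.687 × 11.16) = 2.3255
20 log₁₀(2.3255) = 7.33 dB

7.3 dB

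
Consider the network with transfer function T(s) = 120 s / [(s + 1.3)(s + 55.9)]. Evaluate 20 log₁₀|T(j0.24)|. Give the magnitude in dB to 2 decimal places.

|j0.24| = 0.24
|j0.24 + 1.3| = √(0.24² + 1.3²) = 1.322
|j0.24 + 55.9| = √(0.24² + 55.9²) = 55.9
|T(j0.24)| = 120 × 0.24 / (1.322 × 55.9) = 0.38972
20 log₁₀(0.38972) = -8.185 dB

-8.18 dB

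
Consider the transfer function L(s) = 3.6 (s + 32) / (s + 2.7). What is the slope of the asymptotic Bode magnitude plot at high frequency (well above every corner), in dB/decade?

With 1 zero and 1 pole, the high-frequency asymptotic slope is 20 × (1 − 1) = 0 dB/decade.

0 dB/decade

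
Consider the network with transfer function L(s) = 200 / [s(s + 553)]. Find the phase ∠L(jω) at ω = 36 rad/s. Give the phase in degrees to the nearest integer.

∠(j36 + 553) = arctan(36/553) = 3.72°
∠(j36) = 90.00°
∠L(j36) = − (3.72° + 90.00°) = -93.72°

-94°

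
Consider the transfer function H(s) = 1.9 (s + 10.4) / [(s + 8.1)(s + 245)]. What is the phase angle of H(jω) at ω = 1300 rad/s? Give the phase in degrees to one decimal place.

∠(j1300 + 10.4) = arctan(1300/10.4) = 89.54°
∠(j1300 + 8.1) = arctan(1300/8.1) = 89.64°
∠(j1300 + 245) = arctan(1300/245) = 79.33°
∠H(j1300) = 89.54° − (89.64° + 79.33°) = -79.43°

-79.4°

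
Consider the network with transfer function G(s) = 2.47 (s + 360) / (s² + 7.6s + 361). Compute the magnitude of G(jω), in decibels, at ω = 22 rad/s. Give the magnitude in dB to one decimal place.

12.7 dB

|j22 + 360| = √(22² + 360²) = 360.7
|(j22)² + 7.6(j22) + 361| = |-123 + j167.2| = 207.6
|G(j22)| = 2.47 × 360.7 / 207.6 = 4.2919
20 log₁₀(4.2919) = 12.65 dB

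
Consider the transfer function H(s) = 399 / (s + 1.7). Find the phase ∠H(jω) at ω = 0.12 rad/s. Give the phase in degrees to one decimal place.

∠(j0.12 + 1.7) = arctan(0.12/1.7) = 4.04°
∠H(j0.12) = −4.04° = -4.04°

-4.0°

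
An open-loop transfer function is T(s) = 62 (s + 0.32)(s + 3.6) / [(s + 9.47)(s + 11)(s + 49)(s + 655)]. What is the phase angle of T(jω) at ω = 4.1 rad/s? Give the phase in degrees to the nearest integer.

85°

∠(j4.1 + 0.32) = arctan(4.1/0.32) = 85.54°
∠(j4.1 + 3.6) = arctan(4.1/3.6) = 48.72°
∠(j4.1 + 9.47) = arctan(4.1/9.47) = 23.41°
∠(j4.1 + 11) = arctan(4.1/11) = 20.44°
∠(j4.1 + 49) = arctan(4.1/49) = 4.78°
∠(j4.1 + 655) = arctan(4.1/655) = 0.36°
∠T(j4.1) = 85.54° + 48.72° − (23.41° + 20.44° + 4.78° + 0.36°) = 85.26°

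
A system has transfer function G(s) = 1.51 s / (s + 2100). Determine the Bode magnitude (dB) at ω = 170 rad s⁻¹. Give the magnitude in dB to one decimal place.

|j170| = 170
|j170 + 2100| = √(170² + 2100²) = 2107
|G(j170)| = 1.51 × 170 / 2107 = 0.12184
20 log₁₀(0.12184) = -18.28 dB

-18.3 dB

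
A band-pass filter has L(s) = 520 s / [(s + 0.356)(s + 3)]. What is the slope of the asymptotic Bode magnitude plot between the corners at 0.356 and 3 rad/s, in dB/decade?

In this band the factors already past their corner are: 1 differentiator zero, pole at 0.356; net slope = 0 dB/decade.

0 dB/decade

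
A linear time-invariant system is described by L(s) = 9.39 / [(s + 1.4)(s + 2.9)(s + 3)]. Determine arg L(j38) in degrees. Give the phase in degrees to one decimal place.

∠(j38 + 1.4) = arctan(38/1.4) = 87.89°
∠(j38 + 2.9) = arctan(38/2.9) = 85.64°
∠(j38 + 3) = arctan(38/3) = 85.49°
∠L(j38) = − (87.89° + 85.64° + 85.49°) = -259.01°

-259.0°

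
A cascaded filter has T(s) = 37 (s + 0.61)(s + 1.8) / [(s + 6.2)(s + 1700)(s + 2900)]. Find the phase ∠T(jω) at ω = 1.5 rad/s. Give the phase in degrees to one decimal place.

94.0 deg

∠(j1.5 + 0.61) = arctan(1.5/0.61) = 67.87°
∠(j1.5 + 1.8) = arctan(1.5/1.8) = 39.81°
∠(j1.5 + 6.2) = arctan(1.5/6.2) = 13.60°
∠(j1.5 + 1700) = arctan(1.5/1700) = 0.05°
∠(j1.5 + 2900) = arctan(1.5/2900) = 0.03°
∠T(j1.5) = 67.87° + 39.81° − (13.60° + 0.05° + 0.03°) = 93.99°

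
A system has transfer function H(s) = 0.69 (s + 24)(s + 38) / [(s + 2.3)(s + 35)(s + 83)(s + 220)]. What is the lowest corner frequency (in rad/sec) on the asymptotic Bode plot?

2.3 rad/sec

Break frequencies occur at each pole and zero magnitude: 2.3 rad/sec, 24 rad/sec, 35 rad/sec, 38 rad/sec, 83 rad/sec, 220 rad/sec.
The lowest is 2.3 rad/sec.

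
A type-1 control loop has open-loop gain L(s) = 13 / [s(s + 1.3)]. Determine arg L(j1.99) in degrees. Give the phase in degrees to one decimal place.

∠(j1.99 + 1.3) = arctan(1.99/1.3) = 56.84°
∠(j1.99) = 90.00°
∠L(j1.99) = − (56.84° + 90.00°) = -146.84°

-146.8°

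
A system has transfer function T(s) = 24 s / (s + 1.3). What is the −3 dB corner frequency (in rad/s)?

For a single-pole high-pass, the −3 dB point is at the pole: ω = 1.3 rad/s.

1.3 rad/s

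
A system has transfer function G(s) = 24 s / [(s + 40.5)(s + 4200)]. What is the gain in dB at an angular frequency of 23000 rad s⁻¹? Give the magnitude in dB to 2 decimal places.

|j23000| = 2.3e+04
|j23000 + 40.5| = √(23000² + 40.5²) = 2.3e+04
|j23000 + 4200| = √(23000² + 4200²) = 2.338e+04
|G(j23000)| = 24 × 2.3e+04 / (2.3e+04 × 2.338e+04) = 0.0010265
20 log₁₀(0.0010265) = -59.773 dB

-59.77 dB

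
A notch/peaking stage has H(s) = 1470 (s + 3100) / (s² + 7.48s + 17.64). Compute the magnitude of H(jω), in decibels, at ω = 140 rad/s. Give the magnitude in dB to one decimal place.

|j140 + 3100| = √(140² + 3100²) = 3103
|(j140)² + 7.48(j140) + 17.64| = |-19582 + j1047.2| = 1.961e+04
|H(j140)| = 1470 × 3103 / 1.961e+04 = 232.61
20 log₁₀(232.61) = 47.33 dB

47.3 dB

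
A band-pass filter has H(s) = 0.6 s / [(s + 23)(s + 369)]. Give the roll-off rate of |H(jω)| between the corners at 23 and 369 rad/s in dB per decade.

In this band the factors already past their corner are: 1 differentiator zero, pole at 23; net slope = 0 dB/decade.

0 dB/decade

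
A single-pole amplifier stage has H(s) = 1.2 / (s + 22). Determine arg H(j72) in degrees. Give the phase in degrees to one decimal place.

∠(j72 + 22) = arctan(72/22) = 73.01°
∠H(j72) = −73.01° = -73.01°

-73.0°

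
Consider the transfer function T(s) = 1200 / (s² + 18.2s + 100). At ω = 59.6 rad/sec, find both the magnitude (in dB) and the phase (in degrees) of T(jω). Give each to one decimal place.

|T| = -9.6 dB, ∠T = -162.6°

|(j59.6)² + 18.2(j59.6) + 100| = |-3452.2 + j1084.7| = 3619
|T(j59.6)| = 1200 / 3619 = 0.33162
20 log₁₀(0.33162) = -9.59 dB
∠[(j59.6)² + 18.2(j59.6) + 100] = ∠[-3452.2 + j1084.7] = 162.56°
∠T(j59.6) = −162.56° = -162.56°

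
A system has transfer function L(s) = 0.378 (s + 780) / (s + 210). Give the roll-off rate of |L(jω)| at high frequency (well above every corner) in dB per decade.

0 dB/decade

With 1 zero and 1 pole, the high-frequency asymptotic slope is 20 × (1 − 1) = 0 dB/decade.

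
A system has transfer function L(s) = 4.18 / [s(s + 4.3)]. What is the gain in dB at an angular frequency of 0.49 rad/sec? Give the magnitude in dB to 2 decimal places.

5.89 dB

|j0.49 + 4.3| = √(0.49² + 4.3²) = 4.328
|j0.49| = 0.49
|L(j0.49)| = 4.18 / (4.328 × 0.49) = 1.9711
20 log₁₀(1.9711) = 5.894 dB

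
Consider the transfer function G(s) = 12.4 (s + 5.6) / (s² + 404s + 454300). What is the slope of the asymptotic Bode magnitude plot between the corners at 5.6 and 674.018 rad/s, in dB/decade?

20 dB/decade

In this band the factors already past their corner are: zero at 5.6; net slope = 20 dB/decade.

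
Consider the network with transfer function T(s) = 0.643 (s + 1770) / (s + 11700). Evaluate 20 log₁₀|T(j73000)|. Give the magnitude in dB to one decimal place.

-3.9 dB

|j73000 + 1770| = √(73000² + 1770²) = 7.302e+04
|j73000 + 11700| = √(73000² + 11700²) = 7.393e+04
|T(j73000)| = 0.643 × 7.302e+04 / 7.393e+04 = 0.63508
20 log₁₀(0.63508) = -3.94 dB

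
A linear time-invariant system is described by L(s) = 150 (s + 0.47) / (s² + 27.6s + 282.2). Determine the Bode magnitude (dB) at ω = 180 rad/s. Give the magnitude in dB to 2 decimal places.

|j180 + 0.47| = √(180² + 0.47²) = 180
|(j180)² + 27.6(j180) + 282.2| = |-32118 + j4968| = 3.25e+04
|L(j180)| = 150 × 180 / 3.25e+04 = 0.83078
20 log₁₀(0.83078) = -1.610 dB

-1.61 dB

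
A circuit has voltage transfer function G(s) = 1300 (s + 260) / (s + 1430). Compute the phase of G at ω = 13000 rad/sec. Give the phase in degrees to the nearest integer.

5°

∠(j13000 + 260) = arctan(13000/260) = 88.85°
∠(j13000 + 1430) = arctan(13000/1430) = 83.72°
∠G(j13000) = 88.85° − 83.72° = 5.13°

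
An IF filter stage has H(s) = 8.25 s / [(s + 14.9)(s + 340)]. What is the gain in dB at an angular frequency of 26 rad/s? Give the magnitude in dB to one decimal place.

|j26| = 26
|j26 + 14.9| = √(26² + 14.9²) = 29.97
|j26 + 340| = √(26² + 340²) = 341
|H(j26)| = 8.25 × 26 / (29.97 × 341) = 0.020991
20 log₁₀(0.020991) = -33.56 dB

-33.6 dB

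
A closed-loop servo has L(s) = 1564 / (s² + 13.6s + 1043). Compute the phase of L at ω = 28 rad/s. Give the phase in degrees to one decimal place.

-55.8°

∠[(j28)² + 13.6(j28) + 1043] = ∠[259 + j380.8] = 55.78°
∠L(j28) = −55.78° = -55.78°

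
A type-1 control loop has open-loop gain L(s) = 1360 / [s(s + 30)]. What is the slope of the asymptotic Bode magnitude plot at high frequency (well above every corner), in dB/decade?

-40 dB/decade

With 0 zeros and 2 poles, the high-frequency asymptotic slope is 20 × (0 − 2) = -40 dB/decade.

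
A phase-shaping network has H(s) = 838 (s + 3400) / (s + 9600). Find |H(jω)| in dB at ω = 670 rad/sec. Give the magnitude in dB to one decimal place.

|j670 + 3400| = √(670² + 3400²) = 3465
|j670 + 9600| = √(670² + 9600²) = 9623
|H(j670)| = 838 × 3465 / 9623 = 301.77
20 log₁₀(301.77) = 49.59 dB

49.6 dB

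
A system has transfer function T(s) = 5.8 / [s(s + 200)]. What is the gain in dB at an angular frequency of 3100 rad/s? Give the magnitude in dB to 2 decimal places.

|j3100 + 200| = √(3100² + 200²) = 3106
|j3100| = 3100
|T(j3100)| = 5.8 / (3106 × 3100) = 6.0229e-07
20 log₁₀(6.0229e-07) = -124.404 dB

-124.40 dB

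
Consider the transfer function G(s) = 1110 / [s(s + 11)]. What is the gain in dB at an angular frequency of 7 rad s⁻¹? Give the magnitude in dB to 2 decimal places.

21.70 dB

|j7 + 11| = √(7² + 11²) = 13.04
|j7| = 7
|G(j7)| = 1110 / (13.04 × 7) = 12.162
20 log₁₀(12.162) = 21.700 dB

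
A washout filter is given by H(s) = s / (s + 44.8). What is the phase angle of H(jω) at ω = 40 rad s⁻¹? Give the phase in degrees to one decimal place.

48.2°

∠(j40) = 90.00°
∠(j40 + 44.8) = arctan(40/44.8) = 41.76°
∠H(j40) = 90.00° − 41.76° = 48.24°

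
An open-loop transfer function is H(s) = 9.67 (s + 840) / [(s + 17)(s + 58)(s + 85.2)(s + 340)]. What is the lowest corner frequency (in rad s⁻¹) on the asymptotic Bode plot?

Break frequencies occur at each pole and zero magnitude: 17 rad s⁻¹, 58 rad s⁻¹, 85.2 rad s⁻¹, 340 rad s⁻¹, 840 rad s⁻¹.
The lowest is 17 rad s⁻¹.

17 rad s⁻¹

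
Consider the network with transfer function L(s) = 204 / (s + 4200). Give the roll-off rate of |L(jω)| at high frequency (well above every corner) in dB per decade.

With 0 zeros and 1 pole, the high-frequency asymptotic slope is 20 × (0 − 1) = -20 dB/decade.

-20 dB/decade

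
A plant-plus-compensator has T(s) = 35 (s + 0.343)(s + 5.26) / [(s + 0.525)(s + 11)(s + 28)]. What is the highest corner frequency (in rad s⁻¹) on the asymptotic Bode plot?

Break frequencies occur at each pole and zero magnitude: 0.343 rad s⁻¹, 0.525 rad s⁻¹, 5.26 rad s⁻¹, 11 rad s⁻¹, 28 rad s⁻¹.
The highest is 28 rad s⁻¹.

28 rad s⁻¹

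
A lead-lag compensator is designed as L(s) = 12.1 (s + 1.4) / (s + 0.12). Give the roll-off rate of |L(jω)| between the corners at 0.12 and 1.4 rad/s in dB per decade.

In this band the factors already past their corner are: pole at 0.12; net slope = -20 dB/decade.

-20 dB/decade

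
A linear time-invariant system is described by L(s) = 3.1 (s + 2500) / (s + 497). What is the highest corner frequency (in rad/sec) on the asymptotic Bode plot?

2500 rad/sec

Break frequencies occur at each pole and zero magnitude: 497 rad/sec, 2500 rad/sec.
The highest is 2500 rad/sec.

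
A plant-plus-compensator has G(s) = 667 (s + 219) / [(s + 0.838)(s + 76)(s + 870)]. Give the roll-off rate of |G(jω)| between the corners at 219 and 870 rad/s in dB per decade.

-20 dB/decade

In this band the factors already past their corner are: zero at 219, pole at 0.838, pole at 76; net slope = -20 dB/decade.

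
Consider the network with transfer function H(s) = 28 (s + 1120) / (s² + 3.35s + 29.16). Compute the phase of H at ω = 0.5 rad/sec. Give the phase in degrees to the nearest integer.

-3°

∠(j0.5 + 1120) = arctan(0.5/1120) = 0.03°
∠[(j0.5)² + 3.35(j0.5) + 29.16] = ∠[28.91 + j1.675] = 3.32°
∠H(j0.5) = 0.03° − 3.32° = -3.29°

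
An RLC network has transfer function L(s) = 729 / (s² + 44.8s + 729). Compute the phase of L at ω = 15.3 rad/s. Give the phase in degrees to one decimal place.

-54.2 deg

∠[(j15.3)² + 44.8(j15.3) + 729] = ∠[494.91 + j685.44] = 54.17°
∠L(j15.3) = −54.17° = -54.17°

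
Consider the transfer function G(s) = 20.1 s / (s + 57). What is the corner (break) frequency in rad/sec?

57 rad/sec

The single real pole at s = −57 gives a corner at ω = 57 rad/sec.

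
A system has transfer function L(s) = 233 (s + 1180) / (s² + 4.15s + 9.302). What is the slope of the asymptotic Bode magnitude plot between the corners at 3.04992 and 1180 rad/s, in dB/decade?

-40 dB/decade

In this band the factors already past their corner are: complex pole pair at ωₙ ≈ 3.05; net slope = -40 dB/decade.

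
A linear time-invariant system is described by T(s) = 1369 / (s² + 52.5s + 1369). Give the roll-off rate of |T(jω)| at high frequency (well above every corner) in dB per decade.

-40 dB/decade

With 0 zeros and 2 poles, the high-frequency asymptotic slope is 20 × (0 − 2) = -40 dB/decade.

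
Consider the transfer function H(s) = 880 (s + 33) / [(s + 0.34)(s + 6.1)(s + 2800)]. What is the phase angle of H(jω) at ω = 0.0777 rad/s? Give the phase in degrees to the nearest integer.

∠(j0.0777 + 33) = arctan(0.0777/33) = 0.13°
∠(j0.0777 + 0.34) = arctan(0.0777/0.34) = 12.87°
∠(j0.0777 + 6.1) = arctan(0.0777/6.1) = 0.73°
∠(j0.0777 + 2800) = arctan(0.0777/2800) = 0.00°
∠H(j0.0777) = 0.13° − (12.87° + 0.73° + 0.00°) = -13.47°

-13°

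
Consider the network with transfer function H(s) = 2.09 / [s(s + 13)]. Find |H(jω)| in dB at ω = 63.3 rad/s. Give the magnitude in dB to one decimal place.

|j63.3 + 13| = √(63.3² + 13²) = 64.62
|j63.3| = 63.3
|H(j63.3)| = 2.09 / (64.62 × 63.3) = 0.00051094
20 log₁₀(0.00051094) = -65.83 dB

-65.8 dB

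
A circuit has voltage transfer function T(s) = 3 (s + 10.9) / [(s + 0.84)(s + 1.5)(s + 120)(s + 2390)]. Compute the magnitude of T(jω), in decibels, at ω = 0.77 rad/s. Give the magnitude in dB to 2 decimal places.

-84.51 dB

|j0.77 + 10.9| = √(0.77² + 10.9²) = 10.93
|j0.77 + 0.84| = √(0.77² + 0.84²) = 1.14
|j0.77 + 1.5| = √(0.77² + 1.5²) = 1.686
|j0.77 + 120| = √(0.77² + 120²) = 120
|j0.77 + 2390| = √(0.77² + 2390²) = 2390
|T(j0.77)| = 3 × 10.93 / (1.14 × 1.686 × 120 × 2390) = 5.9489e-05
20 log₁₀(5.9489e-05) = -84.511 dB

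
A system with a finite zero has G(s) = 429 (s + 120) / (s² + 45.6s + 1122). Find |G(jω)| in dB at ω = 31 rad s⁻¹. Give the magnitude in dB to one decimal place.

|j31 + 120| = √(31² + 120²) = 123.9
|(j31)² + 45.6(j31) + 1122| = |161 + j1413.6| = 1423
|G(j31)| = 429 × 123.9 / 1423 = 37.372
20 log₁₀(37.372) = 31.45 dB

31.5 dB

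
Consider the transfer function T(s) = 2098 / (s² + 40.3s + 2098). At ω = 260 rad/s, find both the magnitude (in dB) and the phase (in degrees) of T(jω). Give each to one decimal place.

|(j260)² + 40.3(j260) + 2098| = |-65502 + j10478| = 6.633e+04
|T(j260)| = 2098 / 6.633e+04 = 0.031627
20 log₁₀(0.031627) = -30.00 dB
∠[(j260)² + 40.3(j260) + 2098] = ∠[-65502 + j10478] = 170.91°
∠T(j260) = −170.91° = -170.91°

|T| = -30.0 dB, ∠T = -170.9°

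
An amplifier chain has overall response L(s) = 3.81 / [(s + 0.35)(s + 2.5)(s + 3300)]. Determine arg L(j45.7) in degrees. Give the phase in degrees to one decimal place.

-177.2°

∠(j45.7 + 0.35) = arctan(45.7/0.35) = 89.56°
∠(j45.7 + 2.5) = arctan(45.7/2.5) = 86.87°
∠(j45.7 + 3300) = arctan(45.7/3300) = 0.79°
∠L(j45.7) = − (89.56° + 86.87° + 0.79°) = -177.22°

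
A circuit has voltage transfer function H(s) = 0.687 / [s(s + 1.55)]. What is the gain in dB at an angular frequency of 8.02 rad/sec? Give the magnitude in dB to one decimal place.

|j8.02 + 1.55| = √(8.02² + 1.55²) = 8.168
|j8.02| = 8.02
|H(j8.02)| = 0.687 / (8.168 × 8.02) = 0.010487
20 log₁₀(0.010487) = -39.59 dB

-39.6 dB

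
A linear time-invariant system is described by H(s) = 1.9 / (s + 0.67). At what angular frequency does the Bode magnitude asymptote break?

0.67 rad/sec

The single real pole at s = −0.67 gives a corner at ω = 0.67 rad/sec.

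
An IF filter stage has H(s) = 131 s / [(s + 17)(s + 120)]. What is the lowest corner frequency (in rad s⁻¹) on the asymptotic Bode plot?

17 rad s⁻¹

Break frequencies occur at each pole and zero magnitude: 17 rad s⁻¹, 120 rad s⁻¹.
The lowest is 17 rad s⁻¹.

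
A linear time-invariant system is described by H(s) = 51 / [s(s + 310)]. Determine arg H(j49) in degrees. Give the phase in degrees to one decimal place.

∠(j49 + 310) = arctan(49/310) = 8.98°
∠(j49) = 90.00°
∠H(j49) = − (8.98° + 90.00°) = -98.98°

-99.0°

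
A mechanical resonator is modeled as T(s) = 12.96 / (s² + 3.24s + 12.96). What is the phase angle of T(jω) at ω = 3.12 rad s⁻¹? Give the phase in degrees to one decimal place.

∠[(j3.12)² + 3.24(j3.12) + 12.96] = ∠[3.2256 + j10.109] = 72.30°
∠T(j3.12) = −72.30° = -72.30°

-72.3°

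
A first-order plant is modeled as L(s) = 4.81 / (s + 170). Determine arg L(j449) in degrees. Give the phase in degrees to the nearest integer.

∠(j449 + 170) = arctan(449/170) = 69.26°
∠L(j449) = −69.26° = -69.26°

-69°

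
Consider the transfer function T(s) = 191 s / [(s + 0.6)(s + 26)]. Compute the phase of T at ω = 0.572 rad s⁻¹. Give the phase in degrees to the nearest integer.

∠(j0.572) = 90.00°
∠(j0.572 + 0.6) = arctan(0.572/0.6) = 43.63°
∠(j0.572 + 26) = arctan(0.572/26) = 1.26°
∠T(j0.572) = 90.00° − (43.63° + 1.26°) = 45.11°

45 deg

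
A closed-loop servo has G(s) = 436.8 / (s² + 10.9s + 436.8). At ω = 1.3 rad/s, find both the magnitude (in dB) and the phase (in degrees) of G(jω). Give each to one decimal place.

|(j1.3)² + 10.9(j1.3) + 436.8| = |435.11 + j14.17| = 435.3
|G(j1.3)| = 436.8 / 435.3 = 1.0034
20 log₁₀(1.0034) = 0.03 dB
∠[(j1.3)² + 10.9(j1.3) + 436.8] = ∠[435.11 + j14.17] = 1.87°
∠G(j1.3) = −1.87° = -1.87°

|G| = 0.0 dB, ∠G = -1.9 deg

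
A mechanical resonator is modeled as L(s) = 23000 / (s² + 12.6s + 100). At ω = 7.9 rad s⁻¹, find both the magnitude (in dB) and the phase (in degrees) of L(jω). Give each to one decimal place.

|L| = 46.7 dB, ∠L = -69.3°

|(j7.9)² + 12.6(j7.9) + 100| = |37.59 + j99.54| = 106.4
|L(j7.9)| = 23000 / 106.4 = 216.16
20 log₁₀(216.16) = 46.70 dB
∠[(j7.9)² + 12.6(j7.9) + 100] = ∠[37.59 + j99.54] = 69.31°
∠L(j7.9) = −69.31° = -69.31°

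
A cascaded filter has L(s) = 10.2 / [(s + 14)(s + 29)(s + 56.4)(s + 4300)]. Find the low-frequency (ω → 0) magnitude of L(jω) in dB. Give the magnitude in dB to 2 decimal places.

L(0) = 10.2 / (14 × 29 × 56.4 × 4300) = 1.0359e-07
20 log₁₀(1.0359e-07) = -139.693 dB

-139.69 dB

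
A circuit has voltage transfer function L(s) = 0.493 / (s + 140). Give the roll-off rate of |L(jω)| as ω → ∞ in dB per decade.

With 0 zeros and 1 pole, the high-frequency asymptotic slope is 20 × (0 − 1) = -20 dB/decade.

-20 dB/decade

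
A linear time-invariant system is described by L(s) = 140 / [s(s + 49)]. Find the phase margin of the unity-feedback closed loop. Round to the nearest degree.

Gain crossover: |L(jω)| = 1 at ω ≈ 2.85 rad/s.
∠L(j2.85) = −90° − arctan(2.85/49) ≈ -93.33°
PM = 180° + (-93.33°) = 86.67°

87 deg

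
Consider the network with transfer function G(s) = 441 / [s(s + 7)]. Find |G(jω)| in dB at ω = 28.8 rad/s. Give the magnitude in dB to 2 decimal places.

|j28.8 + 7| = √(28.8² + 7²) = 29.64
|j28.8| = 28.8
|G(j28.8)| = 441 / (29.64 × 28.8) = 0.51664
20 log₁₀(0.51664) = -5.736 dB

-5.74 dB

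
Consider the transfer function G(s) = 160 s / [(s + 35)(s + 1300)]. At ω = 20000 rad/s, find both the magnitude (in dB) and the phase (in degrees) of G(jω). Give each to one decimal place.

|G| = -42.0 dB, ∠G = -86.2°

|j20000| = 2e+04
|j20000 + 35| = √(20000² + 35²) = 2e+04
|j20000 + 1300| = √(20000² + 1300²) = 2.004e+04
|G(j20000)| = 160 × 2e+04 / (2e+04 × 2.004e+04) = 0.0079831
20 log₁₀(0.0079831) = -41.96 dB
∠(j20000) = 90.00°
∠(j20000 + 35) = arctan(20000/35) = 89.90°
∠(j20000 + 1300) = arctan(20000/1300) = 86.28°
∠G(j20000) = 90.00° − (89.90° + 86.28°) = -86.18°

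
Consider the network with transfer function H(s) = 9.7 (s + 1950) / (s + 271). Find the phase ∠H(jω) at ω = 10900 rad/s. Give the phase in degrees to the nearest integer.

∠(j10900 + 1950) = arctan(10900/1950) = 79.86°
∠(j10900 + 271) = arctan(10900/271) = 88.58°
∠H(j10900) = 79.86° − 88.58° = -8.72°

-9°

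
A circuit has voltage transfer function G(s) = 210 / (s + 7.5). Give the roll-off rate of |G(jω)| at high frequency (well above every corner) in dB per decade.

-20 dB/decade

With 0 zeros and 1 pole, the high-frequency asymptotic slope is 20 × (0 − 1) = -20 dB/decade.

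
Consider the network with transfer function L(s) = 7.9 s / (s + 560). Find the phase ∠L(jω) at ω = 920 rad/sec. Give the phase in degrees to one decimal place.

∠(j920) = 90.00°
∠(j920 + 560) = arctan(920/560) = 58.67°
∠L(j920) = 90.00° − 58.67° = 31.33°

31.3 deg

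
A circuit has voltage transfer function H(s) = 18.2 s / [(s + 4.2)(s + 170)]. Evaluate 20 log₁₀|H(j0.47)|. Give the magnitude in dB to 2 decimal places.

|j0.47| = 0.47
|j0.47 + 4.2| = √(0.47² + 4.2²) = 4.226
|j0.47 + 170| = √(0.47² + 170²) = 170
|H(j0.47)| = 18.2 × 0.47 / (4.226 × 170) = 0.011906
20 log₁₀(0.011906) = -38.485 dB

-38.48 dB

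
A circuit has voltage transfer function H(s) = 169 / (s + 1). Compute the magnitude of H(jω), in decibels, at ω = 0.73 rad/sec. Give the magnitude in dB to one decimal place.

42.7 dB

|j0.73 + 1| = √(0.73² + 1²) = 1.238
|H(j0.73)| = 169 / 1.238 = 136.5
20 log₁₀(136.5) = 42.70 dB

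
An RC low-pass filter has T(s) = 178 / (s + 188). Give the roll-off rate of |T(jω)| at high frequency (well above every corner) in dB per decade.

-20 dB/decade

With 0 zeros and 1 pole, the high-frequency asymptotic slope is 20 × (0 − 1) = -20 dB/decade.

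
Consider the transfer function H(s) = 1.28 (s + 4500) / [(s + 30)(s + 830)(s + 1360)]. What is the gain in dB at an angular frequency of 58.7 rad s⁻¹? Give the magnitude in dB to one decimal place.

-82.3 dB

|j58.7 + 4500| = √(58.7² + 4500²) = 4500
|j58.7 + 30| = √(58.7² + 30²) = 65.92
|j58.7 + 830| = √(58.7² + 830²) = 832.1
|j58.7 + 1360| = √(58.7² + 1360²) = 1361
|H(j58.7)| = 1.28 × 4500 / (65.92 × 832.1 × 1361) = 7.7148e-05
20 log₁₀(7.7148e-05) = -82.25 dB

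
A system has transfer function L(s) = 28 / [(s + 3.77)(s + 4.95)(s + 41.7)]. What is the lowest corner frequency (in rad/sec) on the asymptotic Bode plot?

Break frequencies occur at each pole and zero magnitude: 3.77 rad/sec, 4.95 rad/sec, 41.7 rad/sec.
The lowest is 3.77 rad/sec.

3.77 rad/sec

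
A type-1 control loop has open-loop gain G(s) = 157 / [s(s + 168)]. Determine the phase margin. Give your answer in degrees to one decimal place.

Gain crossover: |G(jω)| = 1 at ω ≈ 0.935 rad s⁻¹.
∠G(j0.935) = −90° − arctan(0.935/168) ≈ -90.32°
PM = 180° + (-90.32°) = 89.68°

89.7 deg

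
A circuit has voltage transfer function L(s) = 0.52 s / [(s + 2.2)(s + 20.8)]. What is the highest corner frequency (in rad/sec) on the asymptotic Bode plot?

Break frequencies occur at each pole and zero magnitude: 2.2 rad/sec, 20.8 rad/sec.
The highest is 20.8 rad/sec.

20.8 rad/sec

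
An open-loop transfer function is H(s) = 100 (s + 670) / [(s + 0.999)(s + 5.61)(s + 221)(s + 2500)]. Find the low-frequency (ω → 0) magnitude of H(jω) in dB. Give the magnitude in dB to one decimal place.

-33.3 dB

H(0) = 100 × 670 / (0.999 × 5.61 × 221 × 2500) = 0.021638
20 log₁₀(0.021638) = -33.30 dB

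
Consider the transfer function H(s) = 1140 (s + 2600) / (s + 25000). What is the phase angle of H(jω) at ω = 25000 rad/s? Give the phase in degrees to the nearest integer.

39°

∠(j25000 + 2600) = arctan(25000/2600) = 84.06°
∠(j25000 + 25000) = arctan(25000/25000) = 45.00°
∠H(j25000) = 84.06° − 45.00° = 39.06°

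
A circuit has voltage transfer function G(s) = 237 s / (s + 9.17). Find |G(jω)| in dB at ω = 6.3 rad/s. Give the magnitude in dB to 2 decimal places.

|j6.3| = 6.3
|j6.3 + 9.17| = √(6.3² + 9.17²) = 11.13
|G(j6.3)| = 237 × 6.3 / 11.13 = 134.2
20 log₁₀(134.2) = 42.555 dB

42.56 dB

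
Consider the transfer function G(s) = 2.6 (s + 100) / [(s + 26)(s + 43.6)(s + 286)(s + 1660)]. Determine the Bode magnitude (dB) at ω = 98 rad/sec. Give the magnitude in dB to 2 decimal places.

|j98 + 100| = √(98² + 100²) = 140
|j98 + 26| = √(98² + 26²) = 101.4
|j98 + 43.6| = √(98² + 43.6²) = 107.3
|j98 + 286| = √(98² + 286²) = 302.3
|j98 + 1660| = √(98² + 1660²) = 1663
|G(j98)| = 2.6 × 140 / (101.4 × 107.3 × 302.3 × 1663) = 6.6584e-08
20 log₁₀(6.6584e-08) = -143.533 dB

-143.53 dB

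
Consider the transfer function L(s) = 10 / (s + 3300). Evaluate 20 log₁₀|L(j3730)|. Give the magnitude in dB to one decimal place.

|j3730 + 3300| = √(3730² + 3300²) = 4980
|L(j3730)| = 10 / 4980 = 0.0020079
20 log₁₀(0.0020079) = -53.95 dB

-53.9 dB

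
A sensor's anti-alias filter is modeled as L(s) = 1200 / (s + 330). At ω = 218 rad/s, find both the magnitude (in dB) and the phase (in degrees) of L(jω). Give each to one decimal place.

|j218 + 330| = √(218² + 330²) = 395.5
|L(j218)| = 1200 / 395.5 = 3.0341
20 log₁₀(3.0341) = 9.64 dB
∠(j218 + 330) = arctan(218/330) = 33.45°
∠L(j218) = −33.45° = -33.45°

|L| = 9.6 dB, ∠L = -33.4°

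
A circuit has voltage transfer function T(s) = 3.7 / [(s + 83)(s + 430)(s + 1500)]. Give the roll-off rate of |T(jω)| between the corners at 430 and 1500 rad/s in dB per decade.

-40 dB/decade

In this band the factors already past their corner are: pole at 83, pole at 430; net slope = -40 dB/decade.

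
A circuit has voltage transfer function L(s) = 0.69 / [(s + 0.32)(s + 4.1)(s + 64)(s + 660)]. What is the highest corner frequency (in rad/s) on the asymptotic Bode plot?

Break frequencies occur at each pole and zero magnitude: 0.32 rad/s, 4.1 rad/s, 64 rad/s, 660 rad/s.
The highest is 660 rad/s.

660 rad/s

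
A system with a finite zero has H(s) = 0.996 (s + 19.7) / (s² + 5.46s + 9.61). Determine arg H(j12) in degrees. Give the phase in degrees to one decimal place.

∠(j12 + 19.7) = arctan(12/19.7) = 31.35°
∠[(j12)² + 5.46(j12) + 9.61] = ∠[-134.39 + j65.52] = 154.01°
∠H(j12) = 31.35° − 154.01° = -122.66°

-122.7°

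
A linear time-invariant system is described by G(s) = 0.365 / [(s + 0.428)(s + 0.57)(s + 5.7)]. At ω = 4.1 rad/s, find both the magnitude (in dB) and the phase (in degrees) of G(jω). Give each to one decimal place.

|j4.1 + 0.428| = √(4.1² + 0.428²) = 4.122
|j4.1 + 0.57| = √(4.1² + 0.57²) = 4.139
|j4.1 + 5.7| = √(4.1² + 5.7²) = 7.021
|G(j4.1)| = 0.365 / (4.122 × 4.139 × 7.021) = 0.0030464
20 log₁₀(0.0030464) = -50.32 dB
∠(j4.1 + 0.428) = arctan(4.1/0.428) = 84.04°
∠(j4.1 + 0.57) = arctan(4.1/0.57) = 82.09°
∠(j4.1 + 5.7) = arctan(4.1/5.7) = 35.73°
∠G(j4.1) = − (84.04° + 82.09° + 35.73°) = -201.85°

|G| = -50.3 dB, ∠G = -201.9°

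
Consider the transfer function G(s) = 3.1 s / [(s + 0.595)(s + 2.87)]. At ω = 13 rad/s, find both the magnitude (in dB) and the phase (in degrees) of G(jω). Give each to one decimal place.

|G| = -12.7 dB, ∠G = -74.9°

|j13| = 13
|j13 + 0.595| = √(13² + 0.595²) = 13.01
|j13 + 2.87| = √(13² + 2.87²) = 13.31
|G(j13)| = 3.1 × 13 / (13.01 × 13.31) = 0.23261
20 log₁₀(0.23261) = -12.67 dB
∠(j13) = 90.00°
∠(j13 + 0.595) = arctan(13/0.595) = 87.38°
∠(j13 + 2.87) = arctan(13/2.87) = 77.55°
∠G(j13) = 90.00° − (87.38° + 77.55°) = -74.93°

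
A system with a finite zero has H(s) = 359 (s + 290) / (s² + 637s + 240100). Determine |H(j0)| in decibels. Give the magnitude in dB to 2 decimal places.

-7.26 dB

H(0) = 359 × 290 / 240100 = 0.43361
20 log₁₀(0.43361) = -7.258 dB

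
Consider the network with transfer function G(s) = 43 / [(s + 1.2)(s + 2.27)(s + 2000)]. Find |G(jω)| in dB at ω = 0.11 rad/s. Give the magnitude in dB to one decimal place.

|j0.11 + 1.2| = √(0.11² + 1.2²) = 1.205
|j0.11 + 2.27| = √(0.11² + 2.27²) = 2.273
|j0.11 + 2000| = √(0.11² + 2000²) = 2000
|G(j0.11)| = 43 / (1.205 × 2.273 × 2000) = 0.0078506
20 log₁₀(0.0078506) = -42.10 dB

-42.1 dB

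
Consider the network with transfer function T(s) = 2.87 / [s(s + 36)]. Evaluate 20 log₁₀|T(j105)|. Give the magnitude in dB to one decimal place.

|j105 + 36| = √(105² + 36²) = 111
|j105| = 105
|T(j105)| = 2.87 / (111 × 105) = 0.00024625
20 log₁₀(0.00024625) = -72.17 dB

-72.2 dB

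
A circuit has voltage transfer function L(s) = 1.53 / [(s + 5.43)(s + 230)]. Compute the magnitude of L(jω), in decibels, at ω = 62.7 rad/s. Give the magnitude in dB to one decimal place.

|j62.7 + 5.43| = √(62.7² + 5.43²) = 62.93
|j62.7 + 230| = √(62.7² + 230²) = 238.4
|L(j62.7)| = 1.53 / (62.93 × 238.4) = 0.00010198
20 log₁₀(0.00010198) = -79.83 dB

-79.8 dB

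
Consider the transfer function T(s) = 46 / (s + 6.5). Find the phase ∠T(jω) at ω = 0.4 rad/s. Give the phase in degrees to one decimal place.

-3.5°

∠(j0.4 + 6.5) = arctan(0.4/6.5) = 3.52°
∠T(j0.4) = −3.52° = -3.52°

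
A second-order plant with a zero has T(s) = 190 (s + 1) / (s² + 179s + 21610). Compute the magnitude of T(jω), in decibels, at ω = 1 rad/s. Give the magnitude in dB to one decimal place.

|j1 + 1| = √(1² + 1²) = 1.414
|(j1)² + 179(j1) + 21610| = |21609 + j179| = 2.161e+04
|T(j1)| = 190 × 1.414 / 2.161e+04 = 0.012434
20 log₁₀(0.012434) = -38.11 dB

-38.1 dB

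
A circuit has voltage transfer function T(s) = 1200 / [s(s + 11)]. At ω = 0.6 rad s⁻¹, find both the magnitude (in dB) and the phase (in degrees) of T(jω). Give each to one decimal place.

|T| = 45.2 dB, ∠T = -93.1°

|j0.6 + 11| = √(0.6² + 11²) = 11.02
|j0.6| = 0.6
|T(j0.6)| = 1200 / (11.02 × 0.6) = 181.55
20 log₁₀(181.55) = 45.18 dB
∠(j0.6 + 11) = arctan(0.6/11) = 3.12°
∠(j0.6) = 90.00°
∠T(j0.6) = − (3.12° + 90.00°) = -93.12°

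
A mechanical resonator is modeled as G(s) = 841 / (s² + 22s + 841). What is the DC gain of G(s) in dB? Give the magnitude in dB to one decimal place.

G(0) = 841 / 841 = 1
20 log₁₀(1) = 0.00 dB

0.0 dB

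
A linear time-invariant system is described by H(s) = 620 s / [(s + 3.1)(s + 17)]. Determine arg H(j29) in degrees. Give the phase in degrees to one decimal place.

∠(j29) = 90.00°
∠(j29 + 3.1) = arctan(29/3.1) = 83.90°
∠(j29 + 17) = arctan(29/17) = 59.62°
∠H(j29) = 90.00° − (83.90° + 59.62°) = -53.52°

-53.5 deg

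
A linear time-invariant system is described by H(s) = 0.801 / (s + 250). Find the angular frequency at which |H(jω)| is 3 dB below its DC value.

For a single-pole low-pass, the −3 dB point is at the pole: ω = 250 rad/s.

250 rad/s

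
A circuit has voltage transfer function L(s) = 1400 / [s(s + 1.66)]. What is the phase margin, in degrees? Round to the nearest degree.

Gain crossover: |L(jω)| = 1 at ω ≈ 37.4 rad s⁻¹.
∠L(j37.4) = −90° − arctan(37.4/1.66) ≈ -177.46°
PM = 180° + (-177.46°) = 2.54°

3°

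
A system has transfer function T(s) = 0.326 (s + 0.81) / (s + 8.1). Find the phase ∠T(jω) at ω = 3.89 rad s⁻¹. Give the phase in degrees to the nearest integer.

∠(j3.89 + 0.81) = arctan(3.89/0.81) = 78.24°
∠(j3.89 + 8.1) = arctan(3.89/8.1) = 25.65°
∠T(j3.89) = 78.24° − 25.65° = 52.59°

53°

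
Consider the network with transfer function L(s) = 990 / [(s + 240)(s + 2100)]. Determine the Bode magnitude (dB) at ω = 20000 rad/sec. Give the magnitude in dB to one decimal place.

|j20000 + 240| = √(20000² + 240²) = 2e+04
|j20000 + 2100| = √(20000² + 2100²) = 2.011e+04
|L(j20000)| = 990 / (2e+04 × 2.011e+04) = 2.4613e-06
20 log₁₀(2.4613e-06) = -112.18 dB

-112.2 dB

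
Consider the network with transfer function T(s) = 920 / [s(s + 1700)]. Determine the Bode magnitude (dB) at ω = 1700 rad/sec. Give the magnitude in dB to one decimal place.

|j1700 + 1700| = √(1700² + 1700²) = 2404
|j1700| = 1700
|T(j1700)| = 920 / (2404 × 1700) = 0.0002251
20 log₁₀(0.0002251) = -72.95 dB

-73.0 dB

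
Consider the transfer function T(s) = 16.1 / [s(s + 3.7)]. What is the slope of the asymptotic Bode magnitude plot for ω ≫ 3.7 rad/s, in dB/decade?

-40 dB/decade

With 0 zeros and 2 poles, the high-frequency asymptotic slope is 20 × (0 − 2) = -40 dB/decade.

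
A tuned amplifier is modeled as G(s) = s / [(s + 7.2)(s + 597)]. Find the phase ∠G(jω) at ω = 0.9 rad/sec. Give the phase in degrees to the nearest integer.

∠(j0.9) = 90.00°
∠(j0.9 + 7.2) = arctan(0.9/7.2) = 7.13°
∠(j0.9 + 597) = arctan(0.9/597) = 0.09°
∠G(j0.9) = 90.00° − (7.13° + 0.09°) = 82.79°

83°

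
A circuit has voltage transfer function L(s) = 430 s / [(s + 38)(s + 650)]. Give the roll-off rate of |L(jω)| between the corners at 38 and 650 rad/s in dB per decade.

0 dB/decade

In this band the factors already past their corner are: 1 differentiator zero, pole at 38; net slope = 0 dB/decade.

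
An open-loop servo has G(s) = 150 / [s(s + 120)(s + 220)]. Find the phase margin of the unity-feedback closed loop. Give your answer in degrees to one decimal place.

Gain crossover: |G(jω)| = 1 at ω ≈ 0.00568 rad/s.
∠G(j0.00568) = −90° − arctan(0.00568/120) − arctan(0.00568/220) ≈ -90.00°
PM = 180° + (-90.00°) = 90.00°

90.0 deg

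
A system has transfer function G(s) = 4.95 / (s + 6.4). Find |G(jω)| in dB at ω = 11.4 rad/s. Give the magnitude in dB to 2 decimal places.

|j11.4 + 6.4| = √(11.4² + 6.4²) = 13.07
|G(j11.4)| = 4.95 / 13.07 = 0.37862
20 log₁₀(0.37862) = -8.436 dB

-8.44 dB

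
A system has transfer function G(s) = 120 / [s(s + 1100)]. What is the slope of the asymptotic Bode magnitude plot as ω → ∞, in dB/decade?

With 0 zeros and 2 poles, the high-frequency asymptotic slope is 20 × (0 − 2) = -40 dB/decade.

-40 dB/decade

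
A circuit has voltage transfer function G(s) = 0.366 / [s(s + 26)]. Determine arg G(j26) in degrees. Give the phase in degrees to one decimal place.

∠(j26 + 26) = arctan(26/26) = 45.00°
∠(j26) = 90.00°
∠G(j26) = − (45.00° + 90.00°) = -135.00°

-135.0°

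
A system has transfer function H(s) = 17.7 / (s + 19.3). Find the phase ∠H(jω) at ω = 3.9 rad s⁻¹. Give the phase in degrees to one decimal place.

-11.4 deg

∠(j3.9 + 19.3) = arctan(3.9/19.3) = 11.42°
∠H(j3.9) = −11.42° = -11.42°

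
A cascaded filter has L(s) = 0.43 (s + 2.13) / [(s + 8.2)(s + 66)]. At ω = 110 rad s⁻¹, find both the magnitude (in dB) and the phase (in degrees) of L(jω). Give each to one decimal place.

|j110 + 2.13| = √(110² + 2.13²) = 110
|j110 + 8.2| = √(110² + 8.2²) = 110.3
|j110 + 66| = √(110² + 66²) = 128.3
|L(j110)| = 0.43 × 110 / (110.3 × 128.3) = 0.0033434
20 log₁₀(0.0033434) = -49.52 dB
∠(j110 + 2.13) = arctan(110/2.13) = 88.89°
∠(j110 + 8.2) = arctan(110/8.2) = 85.74°
∠(j110 + 66) = arctan(110/66) = 59.04°
∠L(j110) = 88.89° − (85.74° + 59.04°) = -55.88°

|L| = -49.5 dB, ∠L = -55.9 deg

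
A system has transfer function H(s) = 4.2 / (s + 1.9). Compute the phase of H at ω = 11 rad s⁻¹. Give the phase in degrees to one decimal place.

-80.2°

∠(j11 + 1.9) = arctan(11/1.9) = 80.20°
∠H(j11) = −80.20° = -80.20°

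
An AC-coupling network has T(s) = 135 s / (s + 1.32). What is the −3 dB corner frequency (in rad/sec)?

For a single-pole high-pass, the −3 dB point is at the pole: ω = 1.32 rad/sec.

1.32 rad/sec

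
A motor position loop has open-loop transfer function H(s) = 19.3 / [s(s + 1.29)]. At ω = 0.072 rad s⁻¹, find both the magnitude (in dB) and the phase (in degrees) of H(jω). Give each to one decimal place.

|H| = 46.3 dB, ∠H = -93.2 deg

|j0.072 + 1.29| = √(0.072² + 1.29²) = 1.292
|j0.072| = 0.072
|H(j0.072)| = 19.3 / (1.292 × 0.072) = 207.47
20 log₁₀(207.47) = 46.34 dB
∠(j0.072 + 1.29) = arctan(0.072/1.29) = 3.19°
∠(j0.072) = 90.00°
∠H(j0.072) = − (3.19° + 90.00°) = -93.19°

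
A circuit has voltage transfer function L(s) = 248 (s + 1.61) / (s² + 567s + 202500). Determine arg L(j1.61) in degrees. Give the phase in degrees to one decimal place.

∠(j1.61 + 1.61) = arctan(1.61/1.61) = 45.00°
∠[(j1.61)² + 567(j1.61) + 202500] = ∠[2.025e+05 + j912.87] = 0.26°
∠L(j1.61) = 45.00° − 0.26° = 44.74°

44.7 deg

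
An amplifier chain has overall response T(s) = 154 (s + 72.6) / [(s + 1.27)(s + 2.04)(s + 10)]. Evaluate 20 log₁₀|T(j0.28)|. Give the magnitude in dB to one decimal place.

52.4 dB

|j0.28 + 72.6| = √(0.28² + 72.6²) = 72.6
|j0.28 + 1.27| = √(0.28² + 1.27²) = 1.3
|j0.28 + 2.04| = √(0.28² + 2.04²) = 2.059
|j0.28 + 10| = √(0.28² + 10²) = 10
|T(j0.28)| = 154 × 72.6 / (1.3 × 2.059 × 10) = 417.35
20 log₁₀(417.35) = 52.41 dB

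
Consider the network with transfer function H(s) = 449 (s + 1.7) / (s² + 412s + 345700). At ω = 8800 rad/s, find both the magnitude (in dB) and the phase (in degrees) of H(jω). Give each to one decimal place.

|j8800 + 1.7| = √(8800² + 1.7²) = 8800
|(j8800)² + 412(j8800) + 345700| = |-7.7094e+07 + j3.6256e+06| = 7.718e+07
|H(j8800)| = 449 × 8800 / 7.718e+07 = 0.051195
20 log₁₀(0.051195) = -25.82 dB
∠(j8800 + 1.7) = arctan(8800/1.7) = 89.99°
∠[(j8800)² + 412(j8800) + 345700] = ∠[-7.7094e+07 + j3.6256e+06] = 177.31°
∠H(j8800) = 89.99° − 177.31° = -87.32°

|H| = -25.8 dB, ∠H = -87.3 deg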